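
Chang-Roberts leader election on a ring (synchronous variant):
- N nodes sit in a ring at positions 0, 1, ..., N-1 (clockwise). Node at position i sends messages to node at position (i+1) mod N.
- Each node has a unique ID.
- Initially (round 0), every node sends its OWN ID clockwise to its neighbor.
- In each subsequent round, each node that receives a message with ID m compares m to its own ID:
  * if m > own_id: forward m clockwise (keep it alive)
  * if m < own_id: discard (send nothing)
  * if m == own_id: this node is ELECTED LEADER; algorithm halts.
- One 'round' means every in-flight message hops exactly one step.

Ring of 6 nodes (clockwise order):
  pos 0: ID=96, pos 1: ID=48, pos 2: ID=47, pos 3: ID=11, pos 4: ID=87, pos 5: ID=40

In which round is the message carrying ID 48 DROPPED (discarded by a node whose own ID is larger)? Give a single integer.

Answer: 3

Derivation:
Round 1: pos1(id48) recv 96: fwd; pos2(id47) recv 48: fwd; pos3(id11) recv 47: fwd; pos4(id87) recv 11: drop; pos5(id40) recv 87: fwd; pos0(id96) recv 40: drop
Round 2: pos2(id47) recv 96: fwd; pos3(id11) recv 48: fwd; pos4(id87) recv 47: drop; pos0(id96) recv 87: drop
Round 3: pos3(id11) recv 96: fwd; pos4(id87) recv 48: drop
Round 4: pos4(id87) recv 96: fwd
Round 5: pos5(id40) recv 96: fwd
Round 6: pos0(id96) recv 96: ELECTED
Message ID 48 originates at pos 1; dropped at pos 4 in round 3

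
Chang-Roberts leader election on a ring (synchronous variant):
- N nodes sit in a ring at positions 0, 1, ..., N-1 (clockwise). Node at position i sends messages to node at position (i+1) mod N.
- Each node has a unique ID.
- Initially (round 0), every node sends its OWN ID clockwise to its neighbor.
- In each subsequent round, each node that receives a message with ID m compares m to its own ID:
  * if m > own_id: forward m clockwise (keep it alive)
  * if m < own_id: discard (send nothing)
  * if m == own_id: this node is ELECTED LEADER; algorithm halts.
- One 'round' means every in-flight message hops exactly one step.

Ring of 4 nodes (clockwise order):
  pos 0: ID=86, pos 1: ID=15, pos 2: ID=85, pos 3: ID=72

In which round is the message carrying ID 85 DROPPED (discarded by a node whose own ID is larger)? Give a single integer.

Answer: 2

Derivation:
Round 1: pos1(id15) recv 86: fwd; pos2(id85) recv 15: drop; pos3(id72) recv 85: fwd; pos0(id86) recv 72: drop
Round 2: pos2(id85) recv 86: fwd; pos0(id86) recv 85: drop
Round 3: pos3(id72) recv 86: fwd
Round 4: pos0(id86) recv 86: ELECTED
Message ID 85 originates at pos 2; dropped at pos 0 in round 2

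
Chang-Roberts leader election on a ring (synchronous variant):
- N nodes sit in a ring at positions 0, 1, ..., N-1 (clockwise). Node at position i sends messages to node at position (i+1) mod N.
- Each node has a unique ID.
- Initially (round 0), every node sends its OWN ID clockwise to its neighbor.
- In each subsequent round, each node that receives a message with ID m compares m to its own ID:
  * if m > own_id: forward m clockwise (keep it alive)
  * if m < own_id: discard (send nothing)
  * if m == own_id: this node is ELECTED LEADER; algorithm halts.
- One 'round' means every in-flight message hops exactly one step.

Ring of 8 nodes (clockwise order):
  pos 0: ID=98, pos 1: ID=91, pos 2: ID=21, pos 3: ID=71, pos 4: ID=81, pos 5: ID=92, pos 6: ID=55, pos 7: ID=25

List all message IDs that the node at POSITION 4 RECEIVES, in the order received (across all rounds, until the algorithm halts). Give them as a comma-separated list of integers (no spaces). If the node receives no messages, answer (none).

Round 1: pos1(id91) recv 98: fwd; pos2(id21) recv 91: fwd; pos3(id71) recv 21: drop; pos4(id81) recv 71: drop; pos5(id92) recv 81: drop; pos6(id55) recv 92: fwd; pos7(id25) recv 55: fwd; pos0(id98) recv 25: drop
Round 2: pos2(id21) recv 98: fwd; pos3(id71) recv 91: fwd; pos7(id25) recv 92: fwd; pos0(id98) recv 55: drop
Round 3: pos3(id71) recv 98: fwd; pos4(id81) recv 91: fwd; pos0(id98) recv 92: drop
Round 4: pos4(id81) recv 98: fwd; pos5(id92) recv 91: drop
Round 5: pos5(id92) recv 98: fwd
Round 6: pos6(id55) recv 98: fwd
Round 7: pos7(id25) recv 98: fwd
Round 8: pos0(id98) recv 98: ELECTED

Answer: 71,91,98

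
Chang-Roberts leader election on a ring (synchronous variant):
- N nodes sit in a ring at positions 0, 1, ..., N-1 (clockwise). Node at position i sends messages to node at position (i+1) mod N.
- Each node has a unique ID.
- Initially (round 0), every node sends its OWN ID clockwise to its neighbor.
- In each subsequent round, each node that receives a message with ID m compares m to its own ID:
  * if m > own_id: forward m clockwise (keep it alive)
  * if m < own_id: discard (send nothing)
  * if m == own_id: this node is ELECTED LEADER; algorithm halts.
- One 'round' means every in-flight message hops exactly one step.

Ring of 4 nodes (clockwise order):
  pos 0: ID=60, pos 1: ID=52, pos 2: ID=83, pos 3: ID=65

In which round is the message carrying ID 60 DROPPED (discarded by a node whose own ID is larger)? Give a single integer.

Answer: 2

Derivation:
Round 1: pos1(id52) recv 60: fwd; pos2(id83) recv 52: drop; pos3(id65) recv 83: fwd; pos0(id60) recv 65: fwd
Round 2: pos2(id83) recv 60: drop; pos0(id60) recv 83: fwd; pos1(id52) recv 65: fwd
Round 3: pos1(id52) recv 83: fwd; pos2(id83) recv 65: drop
Round 4: pos2(id83) recv 83: ELECTED
Message ID 60 originates at pos 0; dropped at pos 2 in round 2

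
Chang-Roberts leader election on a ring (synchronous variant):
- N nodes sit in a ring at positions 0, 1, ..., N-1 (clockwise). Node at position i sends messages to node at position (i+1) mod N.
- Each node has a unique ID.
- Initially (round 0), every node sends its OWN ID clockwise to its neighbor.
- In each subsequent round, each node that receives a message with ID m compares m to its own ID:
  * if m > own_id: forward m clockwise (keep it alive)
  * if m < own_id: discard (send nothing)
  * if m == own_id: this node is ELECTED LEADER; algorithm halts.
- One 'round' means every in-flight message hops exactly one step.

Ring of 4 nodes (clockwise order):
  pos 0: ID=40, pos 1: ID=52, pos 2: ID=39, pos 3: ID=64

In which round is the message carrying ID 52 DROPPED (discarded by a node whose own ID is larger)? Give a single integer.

Answer: 2

Derivation:
Round 1: pos1(id52) recv 40: drop; pos2(id39) recv 52: fwd; pos3(id64) recv 39: drop; pos0(id40) recv 64: fwd
Round 2: pos3(id64) recv 52: drop; pos1(id52) recv 64: fwd
Round 3: pos2(id39) recv 64: fwd
Round 4: pos3(id64) recv 64: ELECTED
Message ID 52 originates at pos 1; dropped at pos 3 in round 2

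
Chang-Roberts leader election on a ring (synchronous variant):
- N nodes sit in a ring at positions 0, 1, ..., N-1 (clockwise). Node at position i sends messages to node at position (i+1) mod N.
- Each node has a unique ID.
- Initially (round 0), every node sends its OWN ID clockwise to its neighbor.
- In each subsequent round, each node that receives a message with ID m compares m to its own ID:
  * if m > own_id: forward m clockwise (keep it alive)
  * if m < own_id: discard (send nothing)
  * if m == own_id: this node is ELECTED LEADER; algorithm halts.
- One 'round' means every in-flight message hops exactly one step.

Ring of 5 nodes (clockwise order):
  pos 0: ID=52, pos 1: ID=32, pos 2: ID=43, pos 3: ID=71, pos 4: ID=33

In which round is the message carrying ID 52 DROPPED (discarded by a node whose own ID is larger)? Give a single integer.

Answer: 3

Derivation:
Round 1: pos1(id32) recv 52: fwd; pos2(id43) recv 32: drop; pos3(id71) recv 43: drop; pos4(id33) recv 71: fwd; pos0(id52) recv 33: drop
Round 2: pos2(id43) recv 52: fwd; pos0(id52) recv 71: fwd
Round 3: pos3(id71) recv 52: drop; pos1(id32) recv 71: fwd
Round 4: pos2(id43) recv 71: fwd
Round 5: pos3(id71) recv 71: ELECTED
Message ID 52 originates at pos 0; dropped at pos 3 in round 3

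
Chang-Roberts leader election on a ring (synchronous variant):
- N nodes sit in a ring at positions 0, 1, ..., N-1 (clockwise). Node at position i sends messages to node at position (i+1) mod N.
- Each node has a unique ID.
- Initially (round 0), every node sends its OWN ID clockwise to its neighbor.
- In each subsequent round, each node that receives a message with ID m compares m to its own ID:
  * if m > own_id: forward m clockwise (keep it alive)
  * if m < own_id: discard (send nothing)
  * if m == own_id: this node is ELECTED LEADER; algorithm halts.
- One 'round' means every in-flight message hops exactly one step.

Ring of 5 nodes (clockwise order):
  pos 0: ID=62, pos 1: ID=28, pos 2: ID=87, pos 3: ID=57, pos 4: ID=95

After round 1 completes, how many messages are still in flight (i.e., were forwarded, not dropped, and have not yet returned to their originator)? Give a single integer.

Round 1: pos1(id28) recv 62: fwd; pos2(id87) recv 28: drop; pos3(id57) recv 87: fwd; pos4(id95) recv 57: drop; pos0(id62) recv 95: fwd
After round 1: 3 messages still in flight

Answer: 3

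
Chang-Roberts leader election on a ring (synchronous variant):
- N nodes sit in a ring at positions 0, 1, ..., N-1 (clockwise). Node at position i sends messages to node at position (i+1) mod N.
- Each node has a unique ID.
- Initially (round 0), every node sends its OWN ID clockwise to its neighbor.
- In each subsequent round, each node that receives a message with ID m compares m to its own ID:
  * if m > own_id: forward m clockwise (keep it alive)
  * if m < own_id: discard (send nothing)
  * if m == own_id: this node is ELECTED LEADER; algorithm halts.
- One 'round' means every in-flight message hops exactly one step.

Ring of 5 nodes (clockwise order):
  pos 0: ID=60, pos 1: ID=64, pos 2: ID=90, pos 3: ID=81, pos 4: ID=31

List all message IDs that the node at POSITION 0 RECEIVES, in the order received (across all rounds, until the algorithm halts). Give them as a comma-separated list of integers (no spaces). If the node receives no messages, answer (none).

Answer: 31,81,90

Derivation:
Round 1: pos1(id64) recv 60: drop; pos2(id90) recv 64: drop; pos3(id81) recv 90: fwd; pos4(id31) recv 81: fwd; pos0(id60) recv 31: drop
Round 2: pos4(id31) recv 90: fwd; pos0(id60) recv 81: fwd
Round 3: pos0(id60) recv 90: fwd; pos1(id64) recv 81: fwd
Round 4: pos1(id64) recv 90: fwd; pos2(id90) recv 81: drop
Round 5: pos2(id90) recv 90: ELECTED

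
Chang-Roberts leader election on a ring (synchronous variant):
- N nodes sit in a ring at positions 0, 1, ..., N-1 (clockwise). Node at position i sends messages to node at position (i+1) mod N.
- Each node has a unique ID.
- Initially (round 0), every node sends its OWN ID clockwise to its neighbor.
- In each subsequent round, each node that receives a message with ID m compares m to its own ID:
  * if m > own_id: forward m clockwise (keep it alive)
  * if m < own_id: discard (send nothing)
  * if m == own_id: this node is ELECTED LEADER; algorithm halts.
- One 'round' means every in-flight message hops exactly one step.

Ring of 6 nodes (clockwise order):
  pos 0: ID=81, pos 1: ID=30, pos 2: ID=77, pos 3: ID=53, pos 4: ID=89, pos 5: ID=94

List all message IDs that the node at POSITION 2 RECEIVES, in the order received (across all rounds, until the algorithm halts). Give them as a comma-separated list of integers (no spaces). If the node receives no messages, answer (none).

Round 1: pos1(id30) recv 81: fwd; pos2(id77) recv 30: drop; pos3(id53) recv 77: fwd; pos4(id89) recv 53: drop; pos5(id94) recv 89: drop; pos0(id81) recv 94: fwd
Round 2: pos2(id77) recv 81: fwd; pos4(id89) recv 77: drop; pos1(id30) recv 94: fwd
Round 3: pos3(id53) recv 81: fwd; pos2(id77) recv 94: fwd
Round 4: pos4(id89) recv 81: drop; pos3(id53) recv 94: fwd
Round 5: pos4(id89) recv 94: fwd
Round 6: pos5(id94) recv 94: ELECTED

Answer: 30,81,94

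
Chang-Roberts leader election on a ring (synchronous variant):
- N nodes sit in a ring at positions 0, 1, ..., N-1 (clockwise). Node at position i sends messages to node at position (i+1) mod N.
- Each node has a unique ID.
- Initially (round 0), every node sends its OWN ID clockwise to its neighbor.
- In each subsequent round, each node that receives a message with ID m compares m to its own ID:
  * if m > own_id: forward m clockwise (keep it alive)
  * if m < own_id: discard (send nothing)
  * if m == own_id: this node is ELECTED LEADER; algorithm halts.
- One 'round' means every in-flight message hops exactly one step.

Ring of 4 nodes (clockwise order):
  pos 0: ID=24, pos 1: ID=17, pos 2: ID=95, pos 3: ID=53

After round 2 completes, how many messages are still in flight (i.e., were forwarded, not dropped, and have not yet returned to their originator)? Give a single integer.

Answer: 2

Derivation:
Round 1: pos1(id17) recv 24: fwd; pos2(id95) recv 17: drop; pos3(id53) recv 95: fwd; pos0(id24) recv 53: fwd
Round 2: pos2(id95) recv 24: drop; pos0(id24) recv 95: fwd; pos1(id17) recv 53: fwd
After round 2: 2 messages still in flight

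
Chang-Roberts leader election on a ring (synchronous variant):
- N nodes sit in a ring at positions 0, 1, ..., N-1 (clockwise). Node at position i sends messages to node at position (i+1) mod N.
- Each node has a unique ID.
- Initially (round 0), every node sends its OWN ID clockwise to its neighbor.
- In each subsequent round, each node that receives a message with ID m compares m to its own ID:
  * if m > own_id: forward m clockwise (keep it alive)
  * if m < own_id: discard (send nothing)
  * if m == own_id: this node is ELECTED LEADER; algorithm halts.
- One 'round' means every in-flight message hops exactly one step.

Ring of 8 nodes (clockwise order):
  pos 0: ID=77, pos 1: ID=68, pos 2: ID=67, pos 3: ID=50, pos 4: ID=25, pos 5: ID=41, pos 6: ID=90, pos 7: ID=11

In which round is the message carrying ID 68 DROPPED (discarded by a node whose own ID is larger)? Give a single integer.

Round 1: pos1(id68) recv 77: fwd; pos2(id67) recv 68: fwd; pos3(id50) recv 67: fwd; pos4(id25) recv 50: fwd; pos5(id41) recv 25: drop; pos6(id90) recv 41: drop; pos7(id11) recv 90: fwd; pos0(id77) recv 11: drop
Round 2: pos2(id67) recv 77: fwd; pos3(id50) recv 68: fwd; pos4(id25) recv 67: fwd; pos5(id41) recv 50: fwd; pos0(id77) recv 90: fwd
Round 3: pos3(id50) recv 77: fwd; pos4(id25) recv 68: fwd; pos5(id41) recv 67: fwd; pos6(id90) recv 50: drop; pos1(id68) recv 90: fwd
Round 4: pos4(id25) recv 77: fwd; pos5(id41) recv 68: fwd; pos6(id90) recv 67: drop; pos2(id67) recv 90: fwd
Round 5: pos5(id41) recv 77: fwd; pos6(id90) recv 68: drop; pos3(id50) recv 90: fwd
Round 6: pos6(id90) recv 77: drop; pos4(id25) recv 90: fwd
Round 7: pos5(id41) recv 90: fwd
Round 8: pos6(id90) recv 90: ELECTED
Message ID 68 originates at pos 1; dropped at pos 6 in round 5

Answer: 5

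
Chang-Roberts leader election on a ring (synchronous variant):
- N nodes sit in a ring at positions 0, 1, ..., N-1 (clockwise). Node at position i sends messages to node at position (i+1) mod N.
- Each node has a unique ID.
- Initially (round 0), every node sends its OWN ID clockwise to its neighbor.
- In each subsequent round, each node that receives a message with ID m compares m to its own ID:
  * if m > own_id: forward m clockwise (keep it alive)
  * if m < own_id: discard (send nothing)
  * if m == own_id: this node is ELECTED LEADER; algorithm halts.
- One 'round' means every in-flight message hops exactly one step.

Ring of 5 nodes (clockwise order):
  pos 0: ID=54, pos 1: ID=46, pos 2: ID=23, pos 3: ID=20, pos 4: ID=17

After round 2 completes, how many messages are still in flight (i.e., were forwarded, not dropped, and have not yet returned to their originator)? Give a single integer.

Answer: 3

Derivation:
Round 1: pos1(id46) recv 54: fwd; pos2(id23) recv 46: fwd; pos3(id20) recv 23: fwd; pos4(id17) recv 20: fwd; pos0(id54) recv 17: drop
Round 2: pos2(id23) recv 54: fwd; pos3(id20) recv 46: fwd; pos4(id17) recv 23: fwd; pos0(id54) recv 20: drop
After round 2: 3 messages still in flight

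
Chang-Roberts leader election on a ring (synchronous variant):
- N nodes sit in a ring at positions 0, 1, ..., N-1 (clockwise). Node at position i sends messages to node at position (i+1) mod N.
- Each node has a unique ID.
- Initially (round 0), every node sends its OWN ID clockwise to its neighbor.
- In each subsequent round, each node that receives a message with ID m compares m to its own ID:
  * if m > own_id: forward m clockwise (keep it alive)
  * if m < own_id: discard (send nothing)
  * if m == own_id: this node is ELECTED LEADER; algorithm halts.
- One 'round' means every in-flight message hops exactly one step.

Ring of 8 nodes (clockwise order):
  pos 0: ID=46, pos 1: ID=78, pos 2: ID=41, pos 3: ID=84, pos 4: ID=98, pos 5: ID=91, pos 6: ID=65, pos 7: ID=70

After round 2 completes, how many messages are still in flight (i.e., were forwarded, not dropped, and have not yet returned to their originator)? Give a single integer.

Round 1: pos1(id78) recv 46: drop; pos2(id41) recv 78: fwd; pos3(id84) recv 41: drop; pos4(id98) recv 84: drop; pos5(id91) recv 98: fwd; pos6(id65) recv 91: fwd; pos7(id70) recv 65: drop; pos0(id46) recv 70: fwd
Round 2: pos3(id84) recv 78: drop; pos6(id65) recv 98: fwd; pos7(id70) recv 91: fwd; pos1(id78) recv 70: drop
After round 2: 2 messages still in flight

Answer: 2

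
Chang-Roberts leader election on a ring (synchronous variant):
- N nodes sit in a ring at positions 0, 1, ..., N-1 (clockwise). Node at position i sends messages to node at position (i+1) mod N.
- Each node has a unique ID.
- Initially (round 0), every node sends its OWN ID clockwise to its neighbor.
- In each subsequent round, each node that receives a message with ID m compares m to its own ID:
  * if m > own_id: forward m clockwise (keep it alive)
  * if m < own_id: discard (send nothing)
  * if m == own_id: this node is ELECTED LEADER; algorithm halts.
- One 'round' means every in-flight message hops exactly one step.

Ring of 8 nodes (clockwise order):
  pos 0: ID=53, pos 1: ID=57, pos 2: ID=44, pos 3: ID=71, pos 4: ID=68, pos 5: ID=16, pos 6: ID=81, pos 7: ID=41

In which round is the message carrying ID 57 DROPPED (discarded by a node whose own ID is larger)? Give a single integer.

Round 1: pos1(id57) recv 53: drop; pos2(id44) recv 57: fwd; pos3(id71) recv 44: drop; pos4(id68) recv 71: fwd; pos5(id16) recv 68: fwd; pos6(id81) recv 16: drop; pos7(id41) recv 81: fwd; pos0(id53) recv 41: drop
Round 2: pos3(id71) recv 57: drop; pos5(id16) recv 71: fwd; pos6(id81) recv 68: drop; pos0(id53) recv 81: fwd
Round 3: pos6(id81) recv 71: drop; pos1(id57) recv 81: fwd
Round 4: pos2(id44) recv 81: fwd
Round 5: pos3(id71) recv 81: fwd
Round 6: pos4(id68) recv 81: fwd
Round 7: pos5(id16) recv 81: fwd
Round 8: pos6(id81) recv 81: ELECTED
Message ID 57 originates at pos 1; dropped at pos 3 in round 2

Answer: 2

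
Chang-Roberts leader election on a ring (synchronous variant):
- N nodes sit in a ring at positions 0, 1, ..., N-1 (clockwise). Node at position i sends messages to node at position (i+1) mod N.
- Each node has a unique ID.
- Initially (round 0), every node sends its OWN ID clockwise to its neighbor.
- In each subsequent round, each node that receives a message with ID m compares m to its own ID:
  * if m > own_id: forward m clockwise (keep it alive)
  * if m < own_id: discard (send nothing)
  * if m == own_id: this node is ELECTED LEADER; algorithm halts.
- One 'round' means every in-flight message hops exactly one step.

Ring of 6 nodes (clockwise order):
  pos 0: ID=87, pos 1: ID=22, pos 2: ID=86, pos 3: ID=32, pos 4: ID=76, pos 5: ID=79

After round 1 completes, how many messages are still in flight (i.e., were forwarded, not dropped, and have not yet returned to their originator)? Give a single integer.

Answer: 2

Derivation:
Round 1: pos1(id22) recv 87: fwd; pos2(id86) recv 22: drop; pos3(id32) recv 86: fwd; pos4(id76) recv 32: drop; pos5(id79) recv 76: drop; pos0(id87) recv 79: drop
After round 1: 2 messages still in flight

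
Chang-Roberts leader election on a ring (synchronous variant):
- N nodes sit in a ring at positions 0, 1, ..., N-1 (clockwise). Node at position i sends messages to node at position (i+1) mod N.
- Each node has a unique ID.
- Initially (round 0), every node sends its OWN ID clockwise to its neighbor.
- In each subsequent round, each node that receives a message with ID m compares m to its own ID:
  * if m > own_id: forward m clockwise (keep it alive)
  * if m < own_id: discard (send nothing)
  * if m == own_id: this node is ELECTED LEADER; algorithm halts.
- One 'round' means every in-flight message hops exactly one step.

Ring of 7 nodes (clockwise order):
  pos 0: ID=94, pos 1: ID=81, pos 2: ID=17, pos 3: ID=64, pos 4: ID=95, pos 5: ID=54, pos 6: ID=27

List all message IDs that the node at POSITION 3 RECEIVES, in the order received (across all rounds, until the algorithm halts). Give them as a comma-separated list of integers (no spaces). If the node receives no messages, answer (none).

Answer: 17,81,94,95

Derivation:
Round 1: pos1(id81) recv 94: fwd; pos2(id17) recv 81: fwd; pos3(id64) recv 17: drop; pos4(id95) recv 64: drop; pos5(id54) recv 95: fwd; pos6(id27) recv 54: fwd; pos0(id94) recv 27: drop
Round 2: pos2(id17) recv 94: fwd; pos3(id64) recv 81: fwd; pos6(id27) recv 95: fwd; pos0(id94) recv 54: drop
Round 3: pos3(id64) recv 94: fwd; pos4(id95) recv 81: drop; pos0(id94) recv 95: fwd
Round 4: pos4(id95) recv 94: drop; pos1(id81) recv 95: fwd
Round 5: pos2(id17) recv 95: fwd
Round 6: pos3(id64) recv 95: fwd
Round 7: pos4(id95) recv 95: ELECTED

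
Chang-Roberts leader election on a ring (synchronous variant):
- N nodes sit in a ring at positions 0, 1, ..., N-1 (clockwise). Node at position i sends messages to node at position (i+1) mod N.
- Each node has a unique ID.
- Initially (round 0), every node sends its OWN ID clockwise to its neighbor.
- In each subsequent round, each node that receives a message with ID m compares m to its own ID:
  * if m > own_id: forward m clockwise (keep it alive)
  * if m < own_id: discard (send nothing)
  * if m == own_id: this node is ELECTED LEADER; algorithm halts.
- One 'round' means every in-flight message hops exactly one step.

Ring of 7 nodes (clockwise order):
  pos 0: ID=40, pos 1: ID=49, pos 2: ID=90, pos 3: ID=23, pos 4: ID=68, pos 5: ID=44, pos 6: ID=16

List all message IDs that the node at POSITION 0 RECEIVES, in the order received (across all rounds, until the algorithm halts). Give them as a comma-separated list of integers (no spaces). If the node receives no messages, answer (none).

Round 1: pos1(id49) recv 40: drop; pos2(id90) recv 49: drop; pos3(id23) recv 90: fwd; pos4(id68) recv 23: drop; pos5(id44) recv 68: fwd; pos6(id16) recv 44: fwd; pos0(id40) recv 16: drop
Round 2: pos4(id68) recv 90: fwd; pos6(id16) recv 68: fwd; pos0(id40) recv 44: fwd
Round 3: pos5(id44) recv 90: fwd; pos0(id40) recv 68: fwd; pos1(id49) recv 44: drop
Round 4: pos6(id16) recv 90: fwd; pos1(id49) recv 68: fwd
Round 5: pos0(id40) recv 90: fwd; pos2(id90) recv 68: drop
Round 6: pos1(id49) recv 90: fwd
Round 7: pos2(id90) recv 90: ELECTED

Answer: 16,44,68,90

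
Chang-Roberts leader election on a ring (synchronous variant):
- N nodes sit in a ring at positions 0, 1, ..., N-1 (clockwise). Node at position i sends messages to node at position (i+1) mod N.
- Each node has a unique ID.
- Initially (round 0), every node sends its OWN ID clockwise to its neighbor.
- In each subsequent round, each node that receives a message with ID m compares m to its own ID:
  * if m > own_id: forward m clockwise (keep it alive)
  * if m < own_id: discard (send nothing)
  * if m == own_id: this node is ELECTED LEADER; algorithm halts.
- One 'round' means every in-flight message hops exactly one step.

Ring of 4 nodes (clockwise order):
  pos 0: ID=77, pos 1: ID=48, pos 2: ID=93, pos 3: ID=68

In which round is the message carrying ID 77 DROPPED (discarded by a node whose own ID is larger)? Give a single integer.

Round 1: pos1(id48) recv 77: fwd; pos2(id93) recv 48: drop; pos3(id68) recv 93: fwd; pos0(id77) recv 68: drop
Round 2: pos2(id93) recv 77: drop; pos0(id77) recv 93: fwd
Round 3: pos1(id48) recv 93: fwd
Round 4: pos2(id93) recv 93: ELECTED
Message ID 77 originates at pos 0; dropped at pos 2 in round 2

Answer: 2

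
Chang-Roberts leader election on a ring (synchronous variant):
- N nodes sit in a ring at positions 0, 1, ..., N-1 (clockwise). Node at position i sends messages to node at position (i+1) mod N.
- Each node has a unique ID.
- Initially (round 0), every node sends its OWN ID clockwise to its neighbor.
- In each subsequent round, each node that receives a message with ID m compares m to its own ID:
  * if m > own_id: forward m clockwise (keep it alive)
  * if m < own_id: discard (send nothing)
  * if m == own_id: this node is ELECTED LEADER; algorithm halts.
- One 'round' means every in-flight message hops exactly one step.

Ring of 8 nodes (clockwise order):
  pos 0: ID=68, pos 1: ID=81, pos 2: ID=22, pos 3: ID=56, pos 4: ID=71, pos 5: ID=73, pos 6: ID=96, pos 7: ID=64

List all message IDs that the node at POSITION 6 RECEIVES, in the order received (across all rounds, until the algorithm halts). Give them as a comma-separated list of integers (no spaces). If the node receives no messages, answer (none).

Answer: 73,81,96

Derivation:
Round 1: pos1(id81) recv 68: drop; pos2(id22) recv 81: fwd; pos3(id56) recv 22: drop; pos4(id71) recv 56: drop; pos5(id73) recv 71: drop; pos6(id96) recv 73: drop; pos7(id64) recv 96: fwd; pos0(id68) recv 64: drop
Round 2: pos3(id56) recv 81: fwd; pos0(id68) recv 96: fwd
Round 3: pos4(id71) recv 81: fwd; pos1(id81) recv 96: fwd
Round 4: pos5(id73) recv 81: fwd; pos2(id22) recv 96: fwd
Round 5: pos6(id96) recv 81: drop; pos3(id56) recv 96: fwd
Round 6: pos4(id71) recv 96: fwd
Round 7: pos5(id73) recv 96: fwd
Round 8: pos6(id96) recv 96: ELECTED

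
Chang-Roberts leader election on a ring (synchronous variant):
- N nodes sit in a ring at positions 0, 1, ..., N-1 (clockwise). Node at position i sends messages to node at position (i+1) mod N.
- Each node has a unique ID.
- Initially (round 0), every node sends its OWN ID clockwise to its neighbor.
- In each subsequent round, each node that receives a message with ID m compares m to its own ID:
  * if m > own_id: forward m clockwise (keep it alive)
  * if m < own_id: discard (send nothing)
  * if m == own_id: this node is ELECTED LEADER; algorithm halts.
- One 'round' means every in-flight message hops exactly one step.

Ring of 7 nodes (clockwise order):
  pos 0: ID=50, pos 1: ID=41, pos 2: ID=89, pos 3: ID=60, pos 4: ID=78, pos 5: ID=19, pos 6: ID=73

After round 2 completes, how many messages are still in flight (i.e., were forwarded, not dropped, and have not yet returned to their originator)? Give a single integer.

Answer: 3

Derivation:
Round 1: pos1(id41) recv 50: fwd; pos2(id89) recv 41: drop; pos3(id60) recv 89: fwd; pos4(id78) recv 60: drop; pos5(id19) recv 78: fwd; pos6(id73) recv 19: drop; pos0(id50) recv 73: fwd
Round 2: pos2(id89) recv 50: drop; pos4(id78) recv 89: fwd; pos6(id73) recv 78: fwd; pos1(id41) recv 73: fwd
After round 2: 3 messages still in flight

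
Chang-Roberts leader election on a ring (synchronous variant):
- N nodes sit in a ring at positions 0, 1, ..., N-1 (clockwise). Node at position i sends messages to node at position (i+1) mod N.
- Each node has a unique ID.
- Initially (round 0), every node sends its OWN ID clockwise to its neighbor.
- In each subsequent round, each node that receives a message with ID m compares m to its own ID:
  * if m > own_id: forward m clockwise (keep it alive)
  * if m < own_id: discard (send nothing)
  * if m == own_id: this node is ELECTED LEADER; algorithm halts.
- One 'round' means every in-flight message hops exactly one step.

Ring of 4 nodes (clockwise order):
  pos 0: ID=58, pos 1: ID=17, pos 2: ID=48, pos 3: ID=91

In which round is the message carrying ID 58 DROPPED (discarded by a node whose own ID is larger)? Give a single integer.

Answer: 3

Derivation:
Round 1: pos1(id17) recv 58: fwd; pos2(id48) recv 17: drop; pos3(id91) recv 48: drop; pos0(id58) recv 91: fwd
Round 2: pos2(id48) recv 58: fwd; pos1(id17) recv 91: fwd
Round 3: pos3(id91) recv 58: drop; pos2(id48) recv 91: fwd
Round 4: pos3(id91) recv 91: ELECTED
Message ID 58 originates at pos 0; dropped at pos 3 in round 3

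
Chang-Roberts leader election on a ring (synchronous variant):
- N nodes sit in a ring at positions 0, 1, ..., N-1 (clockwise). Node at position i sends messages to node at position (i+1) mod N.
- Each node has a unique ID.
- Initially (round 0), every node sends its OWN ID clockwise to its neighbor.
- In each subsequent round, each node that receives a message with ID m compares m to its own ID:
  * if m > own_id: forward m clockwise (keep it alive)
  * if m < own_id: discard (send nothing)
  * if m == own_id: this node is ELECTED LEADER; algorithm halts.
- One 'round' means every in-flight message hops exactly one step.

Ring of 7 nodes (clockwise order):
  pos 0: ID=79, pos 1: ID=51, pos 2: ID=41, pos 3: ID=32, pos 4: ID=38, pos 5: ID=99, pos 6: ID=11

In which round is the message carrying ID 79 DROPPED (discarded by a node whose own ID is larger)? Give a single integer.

Round 1: pos1(id51) recv 79: fwd; pos2(id41) recv 51: fwd; pos3(id32) recv 41: fwd; pos4(id38) recv 32: drop; pos5(id99) recv 38: drop; pos6(id11) recv 99: fwd; pos0(id79) recv 11: drop
Round 2: pos2(id41) recv 79: fwd; pos3(id32) recv 51: fwd; pos4(id38) recv 41: fwd; pos0(id79) recv 99: fwd
Round 3: pos3(id32) recv 79: fwd; pos4(id38) recv 51: fwd; pos5(id99) recv 41: drop; pos1(id51) recv 99: fwd
Round 4: pos4(id38) recv 79: fwd; pos5(id99) recv 51: drop; pos2(id41) recv 99: fwd
Round 5: pos5(id99) recv 79: drop; pos3(id32) recv 99: fwd
Round 6: pos4(id38) recv 99: fwd
Round 7: pos5(id99) recv 99: ELECTED
Message ID 79 originates at pos 0; dropped at pos 5 in round 5

Answer: 5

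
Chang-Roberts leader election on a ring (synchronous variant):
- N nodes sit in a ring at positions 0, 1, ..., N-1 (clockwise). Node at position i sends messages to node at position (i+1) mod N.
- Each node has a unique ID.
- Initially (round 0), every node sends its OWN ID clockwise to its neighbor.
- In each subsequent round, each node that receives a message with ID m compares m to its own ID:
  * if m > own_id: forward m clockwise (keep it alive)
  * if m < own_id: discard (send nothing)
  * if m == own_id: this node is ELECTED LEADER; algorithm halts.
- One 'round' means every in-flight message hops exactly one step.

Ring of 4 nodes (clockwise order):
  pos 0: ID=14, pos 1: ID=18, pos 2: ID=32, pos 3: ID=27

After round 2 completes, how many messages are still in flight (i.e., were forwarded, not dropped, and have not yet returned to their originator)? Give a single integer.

Answer: 2

Derivation:
Round 1: pos1(id18) recv 14: drop; pos2(id32) recv 18: drop; pos3(id27) recv 32: fwd; pos0(id14) recv 27: fwd
Round 2: pos0(id14) recv 32: fwd; pos1(id18) recv 27: fwd
After round 2: 2 messages still in flight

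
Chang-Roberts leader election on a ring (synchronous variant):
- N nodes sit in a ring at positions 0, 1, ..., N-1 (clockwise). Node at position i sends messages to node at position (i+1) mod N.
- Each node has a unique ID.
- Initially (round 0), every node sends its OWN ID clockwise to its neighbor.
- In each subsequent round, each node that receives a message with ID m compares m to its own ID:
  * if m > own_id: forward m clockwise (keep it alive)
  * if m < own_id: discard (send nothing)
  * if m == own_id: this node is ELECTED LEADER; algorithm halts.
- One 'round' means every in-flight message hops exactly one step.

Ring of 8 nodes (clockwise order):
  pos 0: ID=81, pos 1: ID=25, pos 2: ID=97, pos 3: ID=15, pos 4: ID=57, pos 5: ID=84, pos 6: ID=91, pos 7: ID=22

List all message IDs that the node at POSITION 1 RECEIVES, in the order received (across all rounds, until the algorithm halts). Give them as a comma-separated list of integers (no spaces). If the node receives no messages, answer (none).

Answer: 81,91,97

Derivation:
Round 1: pos1(id25) recv 81: fwd; pos2(id97) recv 25: drop; pos3(id15) recv 97: fwd; pos4(id57) recv 15: drop; pos5(id84) recv 57: drop; pos6(id91) recv 84: drop; pos7(id22) recv 91: fwd; pos0(id81) recv 22: drop
Round 2: pos2(id97) recv 81: drop; pos4(id57) recv 97: fwd; pos0(id81) recv 91: fwd
Round 3: pos5(id84) recv 97: fwd; pos1(id25) recv 91: fwd
Round 4: pos6(id91) recv 97: fwd; pos2(id97) recv 91: drop
Round 5: pos7(id22) recv 97: fwd
Round 6: pos0(id81) recv 97: fwd
Round 7: pos1(id25) recv 97: fwd
Round 8: pos2(id97) recv 97: ELECTED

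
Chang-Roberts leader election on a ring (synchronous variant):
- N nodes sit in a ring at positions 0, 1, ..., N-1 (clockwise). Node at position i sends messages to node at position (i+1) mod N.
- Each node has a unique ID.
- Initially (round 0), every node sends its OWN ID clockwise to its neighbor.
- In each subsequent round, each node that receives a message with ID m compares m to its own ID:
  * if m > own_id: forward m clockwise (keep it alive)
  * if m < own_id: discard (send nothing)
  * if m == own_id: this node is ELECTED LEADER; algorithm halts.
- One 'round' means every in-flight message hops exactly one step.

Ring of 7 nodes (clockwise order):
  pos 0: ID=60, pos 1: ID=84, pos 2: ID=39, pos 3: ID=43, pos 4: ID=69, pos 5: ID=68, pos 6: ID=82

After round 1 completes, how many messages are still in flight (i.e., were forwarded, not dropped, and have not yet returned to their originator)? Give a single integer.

Round 1: pos1(id84) recv 60: drop; pos2(id39) recv 84: fwd; pos3(id43) recv 39: drop; pos4(id69) recv 43: drop; pos5(id68) recv 69: fwd; pos6(id82) recv 68: drop; pos0(id60) recv 82: fwd
After round 1: 3 messages still in flight

Answer: 3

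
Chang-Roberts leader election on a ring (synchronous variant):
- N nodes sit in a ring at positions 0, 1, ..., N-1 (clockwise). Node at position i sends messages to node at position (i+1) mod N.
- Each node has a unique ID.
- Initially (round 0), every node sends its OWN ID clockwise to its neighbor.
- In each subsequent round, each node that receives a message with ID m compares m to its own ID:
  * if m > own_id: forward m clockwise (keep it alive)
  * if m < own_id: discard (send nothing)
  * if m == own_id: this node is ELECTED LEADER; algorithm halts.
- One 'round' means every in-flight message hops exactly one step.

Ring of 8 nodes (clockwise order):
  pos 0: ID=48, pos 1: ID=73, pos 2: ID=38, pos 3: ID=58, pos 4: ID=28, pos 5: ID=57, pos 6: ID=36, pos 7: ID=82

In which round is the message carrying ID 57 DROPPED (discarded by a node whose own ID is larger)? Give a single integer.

Answer: 2

Derivation:
Round 1: pos1(id73) recv 48: drop; pos2(id38) recv 73: fwd; pos3(id58) recv 38: drop; pos4(id28) recv 58: fwd; pos5(id57) recv 28: drop; pos6(id36) recv 57: fwd; pos7(id82) recv 36: drop; pos0(id48) recv 82: fwd
Round 2: pos3(id58) recv 73: fwd; pos5(id57) recv 58: fwd; pos7(id82) recv 57: drop; pos1(id73) recv 82: fwd
Round 3: pos4(id28) recv 73: fwd; pos6(id36) recv 58: fwd; pos2(id38) recv 82: fwd
Round 4: pos5(id57) recv 73: fwd; pos7(id82) recv 58: drop; pos3(id58) recv 82: fwd
Round 5: pos6(id36) recv 73: fwd; pos4(id28) recv 82: fwd
Round 6: pos7(id82) recv 73: drop; pos5(id57) recv 82: fwd
Round 7: pos6(id36) recv 82: fwd
Round 8: pos7(id82) recv 82: ELECTED
Message ID 57 originates at pos 5; dropped at pos 7 in round 2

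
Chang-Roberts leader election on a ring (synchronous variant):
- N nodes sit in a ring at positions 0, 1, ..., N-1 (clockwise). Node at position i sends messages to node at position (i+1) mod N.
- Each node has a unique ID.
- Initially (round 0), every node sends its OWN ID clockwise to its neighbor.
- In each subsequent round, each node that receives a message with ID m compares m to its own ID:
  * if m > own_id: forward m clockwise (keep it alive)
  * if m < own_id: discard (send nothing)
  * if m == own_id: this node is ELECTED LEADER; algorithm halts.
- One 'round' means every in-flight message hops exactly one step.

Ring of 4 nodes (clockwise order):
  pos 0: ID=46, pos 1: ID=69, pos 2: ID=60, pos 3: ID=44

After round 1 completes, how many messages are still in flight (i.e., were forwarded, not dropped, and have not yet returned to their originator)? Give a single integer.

Round 1: pos1(id69) recv 46: drop; pos2(id60) recv 69: fwd; pos3(id44) recv 60: fwd; pos0(id46) recv 44: drop
After round 1: 2 messages still in flight

Answer: 2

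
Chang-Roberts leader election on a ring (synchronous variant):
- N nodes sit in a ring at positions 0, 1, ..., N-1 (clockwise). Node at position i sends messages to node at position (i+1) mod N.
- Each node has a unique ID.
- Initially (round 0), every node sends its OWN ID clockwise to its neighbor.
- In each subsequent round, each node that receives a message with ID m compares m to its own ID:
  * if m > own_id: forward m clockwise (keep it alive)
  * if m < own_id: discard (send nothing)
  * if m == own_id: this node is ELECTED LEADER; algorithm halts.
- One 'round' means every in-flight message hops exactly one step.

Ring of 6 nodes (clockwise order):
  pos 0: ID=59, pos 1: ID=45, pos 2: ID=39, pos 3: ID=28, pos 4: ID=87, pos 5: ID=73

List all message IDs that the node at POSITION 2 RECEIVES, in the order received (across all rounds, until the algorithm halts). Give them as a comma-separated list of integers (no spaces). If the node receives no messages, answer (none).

Round 1: pos1(id45) recv 59: fwd; pos2(id39) recv 45: fwd; pos3(id28) recv 39: fwd; pos4(id87) recv 28: drop; pos5(id73) recv 87: fwd; pos0(id59) recv 73: fwd
Round 2: pos2(id39) recv 59: fwd; pos3(id28) recv 45: fwd; pos4(id87) recv 39: drop; pos0(id59) recv 87: fwd; pos1(id45) recv 73: fwd
Round 3: pos3(id28) recv 59: fwd; pos4(id87) recv 45: drop; pos1(id45) recv 87: fwd; pos2(id39) recv 73: fwd
Round 4: pos4(id87) recv 59: drop; pos2(id39) recv 87: fwd; pos3(id28) recv 73: fwd
Round 5: pos3(id28) recv 87: fwd; pos4(id87) recv 73: drop
Round 6: pos4(id87) recv 87: ELECTED

Answer: 45,59,73,87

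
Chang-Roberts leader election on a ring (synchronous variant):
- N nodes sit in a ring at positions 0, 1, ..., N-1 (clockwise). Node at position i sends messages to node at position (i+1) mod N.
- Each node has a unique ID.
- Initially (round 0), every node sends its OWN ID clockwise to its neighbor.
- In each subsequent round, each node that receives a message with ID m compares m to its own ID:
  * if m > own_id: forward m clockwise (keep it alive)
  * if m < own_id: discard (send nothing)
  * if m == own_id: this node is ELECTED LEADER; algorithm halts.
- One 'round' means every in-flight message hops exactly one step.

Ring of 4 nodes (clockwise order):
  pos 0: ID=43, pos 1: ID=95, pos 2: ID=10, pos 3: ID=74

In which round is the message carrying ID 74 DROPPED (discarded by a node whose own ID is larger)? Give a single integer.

Round 1: pos1(id95) recv 43: drop; pos2(id10) recv 95: fwd; pos3(id74) recv 10: drop; pos0(id43) recv 74: fwd
Round 2: pos3(id74) recv 95: fwd; pos1(id95) recv 74: drop
Round 3: pos0(id43) recv 95: fwd
Round 4: pos1(id95) recv 95: ELECTED
Message ID 74 originates at pos 3; dropped at pos 1 in round 2

Answer: 2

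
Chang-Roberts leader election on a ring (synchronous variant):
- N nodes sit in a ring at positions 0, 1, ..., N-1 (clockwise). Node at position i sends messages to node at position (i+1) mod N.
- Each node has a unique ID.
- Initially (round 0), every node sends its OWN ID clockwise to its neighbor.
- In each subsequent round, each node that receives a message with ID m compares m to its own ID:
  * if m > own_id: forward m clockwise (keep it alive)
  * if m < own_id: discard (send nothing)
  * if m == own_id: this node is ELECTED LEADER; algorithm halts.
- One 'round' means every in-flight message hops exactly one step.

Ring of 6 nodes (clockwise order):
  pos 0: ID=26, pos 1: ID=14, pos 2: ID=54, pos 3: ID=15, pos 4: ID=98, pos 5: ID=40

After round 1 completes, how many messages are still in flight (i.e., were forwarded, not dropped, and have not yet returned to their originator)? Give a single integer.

Answer: 4

Derivation:
Round 1: pos1(id14) recv 26: fwd; pos2(id54) recv 14: drop; pos3(id15) recv 54: fwd; pos4(id98) recv 15: drop; pos5(id40) recv 98: fwd; pos0(id26) recv 40: fwd
After round 1: 4 messages still in flight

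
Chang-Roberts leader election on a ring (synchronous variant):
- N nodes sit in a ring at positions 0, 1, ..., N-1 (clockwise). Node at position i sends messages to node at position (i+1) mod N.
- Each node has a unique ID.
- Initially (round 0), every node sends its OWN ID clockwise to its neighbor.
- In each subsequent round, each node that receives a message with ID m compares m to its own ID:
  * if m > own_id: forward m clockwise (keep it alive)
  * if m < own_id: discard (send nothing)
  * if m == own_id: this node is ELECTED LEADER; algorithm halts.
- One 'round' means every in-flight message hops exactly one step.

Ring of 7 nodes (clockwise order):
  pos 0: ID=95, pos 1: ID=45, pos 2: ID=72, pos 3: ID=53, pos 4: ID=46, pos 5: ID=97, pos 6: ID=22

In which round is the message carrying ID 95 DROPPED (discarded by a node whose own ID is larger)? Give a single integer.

Answer: 5

Derivation:
Round 1: pos1(id45) recv 95: fwd; pos2(id72) recv 45: drop; pos3(id53) recv 72: fwd; pos4(id46) recv 53: fwd; pos5(id97) recv 46: drop; pos6(id22) recv 97: fwd; pos0(id95) recv 22: drop
Round 2: pos2(id72) recv 95: fwd; pos4(id46) recv 72: fwd; pos5(id97) recv 53: drop; pos0(id95) recv 97: fwd
Round 3: pos3(id53) recv 95: fwd; pos5(id97) recv 72: drop; pos1(id45) recv 97: fwd
Round 4: pos4(id46) recv 95: fwd; pos2(id72) recv 97: fwd
Round 5: pos5(id97) recv 95: drop; pos3(id53) recv 97: fwd
Round 6: pos4(id46) recv 97: fwd
Round 7: pos5(id97) recv 97: ELECTED
Message ID 95 originates at pos 0; dropped at pos 5 in round 5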